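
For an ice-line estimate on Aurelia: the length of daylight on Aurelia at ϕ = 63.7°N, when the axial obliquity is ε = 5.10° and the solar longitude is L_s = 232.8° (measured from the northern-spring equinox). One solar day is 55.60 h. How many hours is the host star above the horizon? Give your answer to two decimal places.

25.25 h

Solar declination: sin δ = sin ε · sin L_s = sin 5.10° × sin 232.8° = -0.07081, so δ = -4.060°.
cos h₀ = −tan ϕ · tan δ = −tan(+63.7°) × tan(-4.060°) = 0.1436, so h₀ = 1.4267 rad = 81.74°.
Daylight = 2h₀/(2π) × 55.60 h = (1.4267/π) × 55.60 = 25.25 h.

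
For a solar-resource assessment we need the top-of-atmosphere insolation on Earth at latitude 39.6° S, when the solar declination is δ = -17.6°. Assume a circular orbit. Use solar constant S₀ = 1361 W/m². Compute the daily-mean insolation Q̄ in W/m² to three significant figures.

Q̄ ≈ 460 W/m²

cos H₀ = −tan(-39.6°) tan(-17.600°) = -0.2624, H₀ = 1.8363 rad.
Bracket: H₀ sin φ sin δ + cos φ cos δ sin H₀ = 1.8363×-0.63742×-0.30237 + 0.77051×0.95319×0.96495 = 0.353922 + 0.708700 = 1.062622.
Q̄ = (S₀/π) × [bracket] = (1361/π) × 1.062622 = 460.3 W/m².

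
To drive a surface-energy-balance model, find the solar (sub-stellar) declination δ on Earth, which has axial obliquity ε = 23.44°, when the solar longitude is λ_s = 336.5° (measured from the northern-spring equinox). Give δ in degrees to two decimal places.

δ = -9.13°

sin δ = sin ε · sin λ_s = sin 23.44° × sin 336.5° = -0.158618.
δ = arcsin(-0.158618) = -9.13°.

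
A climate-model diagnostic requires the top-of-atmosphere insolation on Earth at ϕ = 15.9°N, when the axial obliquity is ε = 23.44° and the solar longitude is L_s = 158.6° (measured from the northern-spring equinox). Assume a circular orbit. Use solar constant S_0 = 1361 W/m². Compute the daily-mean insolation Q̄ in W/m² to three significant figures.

Q̄ ≈ 440 W/m²

Solar declination: sin δ = sin ε · sin L_s = sin 23.44° × sin 158.6° = 0.14514, so δ = +8.346°.
cos h₀ = −tan(+15.9°) tan(+8.346°) = -0.0418, h₀ = 1.6126 rad.
Bracket: h₀ sin ϕ sin δ + cos ϕ cos δ sin h₀ = 1.6126×0.27396×0.14514 + 0.96174×0.98941×0.99913 = 0.064121 + 0.950727 = 1.014848.
Q̄ = (S_0/π) × [bracket] = (1361/π) × 1.014848 = 439.7 W/m².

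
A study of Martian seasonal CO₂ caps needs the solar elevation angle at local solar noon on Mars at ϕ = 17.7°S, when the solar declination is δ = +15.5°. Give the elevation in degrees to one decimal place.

56.8°

At local noon the hour angle is zero, so the zenith angle equals |ϕ − δ| = |-17.7° − (+15.500°)| = 33.200°.
Elevation = 90° − 33.200° = 56.8°.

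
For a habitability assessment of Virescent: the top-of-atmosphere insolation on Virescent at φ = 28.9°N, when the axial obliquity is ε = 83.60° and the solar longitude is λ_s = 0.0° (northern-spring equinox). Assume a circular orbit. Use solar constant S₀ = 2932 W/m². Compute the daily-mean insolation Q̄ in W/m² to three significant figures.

Solar declination: sin δ = sin ε · sin λ_s = sin 83.60° × sin 0.0° = 0.00000, so δ = +0.000°.
cos H₀ = −tan(+28.9°) tan(+0.000°) = -0.0000, H₀ = 1.5708 rad.
Bracket: H₀ sin φ sin δ + cos φ cos δ sin H₀ = 1.5708×0.48328×0.00000 + 0.87546×1.00000×1.00000 = 0.000000 + 0.875460 = 0.875460.
Q̄ = (S₀/π) × [bracket] = (2932/π) × 0.875460 = 817.1 W/m².

Q̄ ≈ 817 W/m²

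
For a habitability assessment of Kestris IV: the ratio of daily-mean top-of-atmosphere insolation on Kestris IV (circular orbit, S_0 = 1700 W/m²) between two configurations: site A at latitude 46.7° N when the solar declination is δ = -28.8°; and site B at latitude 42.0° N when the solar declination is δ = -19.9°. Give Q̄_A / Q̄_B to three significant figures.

Q̄_A / Q̄_B ≈ 0.412

— Configuration A (ϕ=+46.7°):
cos h₀ = −tan(+46.7°) tan(-28.800°) = 0.5834, h₀ = 0.9479 rad.
Bracket: h₀ sin ϕ sin δ + cos ϕ cos δ sin h₀ = 0.9479×0.72777×-0.48175 + 0.68582×0.87631×0.81220 = -0.332337 + 0.488125 = 0.155788.
Q̄ = (S_0/π) × [bracket] = (1700/π) × 0.155788 = 84.301 W/m².
— Configuration B (ϕ=+42.0°):
cos h₀ = −tan(+42.0°) tan(-19.900°) = 0.3259, h₀ = 1.2388 rad.
Bracket: h₀ sin ϕ sin δ + cos ϕ cos δ sin h₀ = 1.2388×0.66913×-0.34038 + 0.74314×0.94029×0.94539 = -0.282147 + 0.660607 = 0.378460.
Q̄ = (S_0/π) × [bracket] = (1700/π) × 0.378460 = 204.79 W/m².
Ratio Q̄_A / Q̄_B = 84.301 / 204.79 = 0.4116.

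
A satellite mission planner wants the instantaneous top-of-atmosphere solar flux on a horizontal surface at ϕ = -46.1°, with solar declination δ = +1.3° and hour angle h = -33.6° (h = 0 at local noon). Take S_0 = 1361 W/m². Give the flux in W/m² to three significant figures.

cos θ_z = sin ϕ sin δ + cos ϕ cos δ cos h = -0.016347 + 0.577400 = 0.561053.
Flux = S_0 · cos θ_z = 1361 × 0.561053 = 763.6 W/m².

764 W/m²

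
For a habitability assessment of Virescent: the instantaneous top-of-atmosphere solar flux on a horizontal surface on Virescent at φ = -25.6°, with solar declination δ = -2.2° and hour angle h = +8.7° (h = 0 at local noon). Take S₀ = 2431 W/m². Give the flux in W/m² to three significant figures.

cos θ_z = sin φ sin δ + cos φ cos δ cos h = 0.016587 + 0.890799 = 0.907386.
Flux = S₀ · cos θ_z = 2431 × 0.907386 = 2206 W/m².

2.21e+03 W/m²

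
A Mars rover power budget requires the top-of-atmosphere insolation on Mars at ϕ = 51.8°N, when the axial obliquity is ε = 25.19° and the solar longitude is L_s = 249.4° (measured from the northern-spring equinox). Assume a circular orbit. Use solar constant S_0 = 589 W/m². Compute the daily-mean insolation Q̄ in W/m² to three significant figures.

Q̄ ≈ 30.8 W/m²

Solar declination: sin δ = sin ε · sin L_s = sin 25.19° × sin 249.4° = -0.39841, so δ = -23.479°.
cos h₀ = −tan(+51.8°) tan(-23.479°) = 0.5520, h₀ = 0.9861 rad.
Bracket: h₀ sin ϕ sin δ + cos ϕ cos δ sin h₀ = 0.9861×0.78586×-0.39841 + 0.61841×0.91721×0.83385 = -0.308742 + 0.472970 = 0.164228.
Q̄ = (S_0/π) × [bracket] = (589/π) × 0.164228 = 30.79 W/m².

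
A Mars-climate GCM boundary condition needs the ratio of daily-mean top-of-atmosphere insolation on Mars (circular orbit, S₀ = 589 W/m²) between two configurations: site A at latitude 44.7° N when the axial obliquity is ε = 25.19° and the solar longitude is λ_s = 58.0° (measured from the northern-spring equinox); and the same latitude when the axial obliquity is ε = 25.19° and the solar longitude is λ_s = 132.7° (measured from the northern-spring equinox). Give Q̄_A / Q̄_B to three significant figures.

Q̄_A / Q̄_B ≈ 1.05

— Configuration A (φ=+44.7°):
Solar declination: sin δ = sin ε · sin λ_s = sin 25.19° × sin 58.0° = 0.36095, so δ = +21.158°.
cos H₀ = −tan(+44.7°) tan(+21.158°) = -0.3830, H₀ = 1.9638 rad.
Bracket: H₀ sin φ sin δ + cos φ cos δ sin H₀ = 1.9638×0.70339×0.36095 + 0.71080×0.93259×0.92375 = 0.498586 + 0.612340 = 1.110926.
Q̄ = (S₀/π) × [bracket] = (589/π) × 1.110926 = 208.28 W/m².
— Configuration B (φ=+44.7°):
Solar declination: sin δ = sin ε · sin λ_s = sin 25.19° × sin 132.7° = 0.31280, so δ = +18.228°.
cos H₀ = −tan(+44.7°) tan(+18.228°) = -0.3259, H₀ = 1.9027 rad.
Bracket: H₀ sin φ sin δ + cos φ cos δ sin H₀ = 1.9027×0.70339×0.31280 + 0.71080×0.94982×0.94541 = 0.418633 + 0.638277 = 1.056910.
Q̄ = (S₀/π) × [bracket] = (589/π) × 1.056910 = 198.15 W/m².
Ratio Q̄_A / Q̄_B = 208.28 / 198.15 = 1.051.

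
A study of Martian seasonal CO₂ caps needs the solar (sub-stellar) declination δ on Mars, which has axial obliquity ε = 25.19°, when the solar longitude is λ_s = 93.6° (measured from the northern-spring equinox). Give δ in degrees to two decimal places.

δ = +25.14°

sin δ = sin ε · sin λ_s = sin 25.19° × sin 93.6° = 0.424781.
δ = arcsin(0.424781) = +25.14°.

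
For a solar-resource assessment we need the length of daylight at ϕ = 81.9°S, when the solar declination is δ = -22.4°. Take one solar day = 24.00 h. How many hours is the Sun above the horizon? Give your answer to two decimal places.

24.00 h

Sunrise equation: cos h₀ = −tan ϕ · tan δ = -2.8961 ≤ −1, so the Sun never sets (polar day) and h₀ = π.
Daylight = 2h₀/(2π) × 24.00 h = (3.1416/π) × 24.00 = 24.00 h.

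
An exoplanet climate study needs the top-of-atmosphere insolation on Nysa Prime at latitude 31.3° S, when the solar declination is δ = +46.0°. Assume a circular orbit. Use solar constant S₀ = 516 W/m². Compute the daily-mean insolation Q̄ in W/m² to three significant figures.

Q̄ ≈ 21.1 W/m²

cos H₀ = −tan(-31.3°) tan(+46.000°) = 0.6296, H₀ = 0.8897 rad.
Bracket: H₀ sin φ sin δ + cos φ cos δ sin H₀ = 0.8897×-0.51952×0.71934 + 0.85446×0.69466×0.77691 = -0.332491 + 0.461142 = 0.128651.
Q̄ = (S₀/π) × [bracket] = (516/π) × 0.128651 = 21.13 W/m².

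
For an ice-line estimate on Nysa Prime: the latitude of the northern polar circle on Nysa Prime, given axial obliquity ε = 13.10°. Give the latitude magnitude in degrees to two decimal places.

The polar circle is the lowest latitude that experiences at least one full rotation of continuous daylight at the northern-summer solstice; it lies at |ϕ| = 90° − ε = 90° − 13.10° = 76.90°.

76.90°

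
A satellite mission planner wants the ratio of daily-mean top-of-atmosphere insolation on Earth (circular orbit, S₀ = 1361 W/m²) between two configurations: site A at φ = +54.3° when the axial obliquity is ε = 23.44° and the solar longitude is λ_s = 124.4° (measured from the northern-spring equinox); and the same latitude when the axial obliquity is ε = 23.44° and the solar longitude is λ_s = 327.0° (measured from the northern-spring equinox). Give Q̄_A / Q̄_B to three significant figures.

Q̄_A / Q̄_B ≈ 3.23

— Configuration A (φ=+54.3°):
Solar declination: sin δ = sin ε · sin λ_s = sin 23.44° × sin 124.4° = 0.32822, so δ = +19.161°.
cos H₀ = −tan(+54.3°) tan(+19.161°) = -0.4836, H₀ = 2.0755 rad.
Bracket: H₀ sin φ sin δ + cos φ cos δ sin H₀ = 2.0755×0.81208×0.32822 + 0.58354×0.94460×0.87531 = 0.553206 + 0.482481 = 1.035687.
Q̄ = (S₀/π) × [bracket] = (1361/π) × 1.035687 = 448.68 W/m².
— Configuration B (φ=+54.3°):
Solar declination: sin δ = sin ε · sin λ_s = sin 23.44° × sin 327.0° = -0.21665, so δ = -12.512°.
cos H₀ = −tan(+54.3°) tan(-12.512°) = 0.3088, H₀ = 1.2568 rad.
Bracket: H₀ sin φ sin δ + cos φ cos δ sin H₀ = 1.2568×0.81208×-0.21665 + 0.58354×0.97625×0.95111 = -0.221118 + 0.541829 = 0.320711.
Q̄ = (S₀/π) × [bracket] = (1361/π) × 0.320711 = 138.94 W/m².
Ratio Q̄_A / Q̄_B = 448.68 / 138.94 = 3.229.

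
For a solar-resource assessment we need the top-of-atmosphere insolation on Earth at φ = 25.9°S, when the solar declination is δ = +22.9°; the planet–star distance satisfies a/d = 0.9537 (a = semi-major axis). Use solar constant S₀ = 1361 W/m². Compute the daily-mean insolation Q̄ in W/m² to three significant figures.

Q̄ ≈ 228 W/m²

cos H₀ = −tan(-25.9°) tan(+22.900°) = 0.2051, H₀ = 1.3642 rad.
Bracket: H₀ sin φ sin δ + cos φ cos δ sin H₀ = 1.3642×-0.43680×0.38912 + 0.89956×0.92119×0.97874 = -0.231870 + 0.811048 = 0.579178.
Inverse-square distance factor (a/d)² = 0.9537² = 0.909544.
Q̄ = (S₀/π) × 0.909544 × [bracket] = (1361/π) × 0.909544 × 0.579178 = 228.2 W/m².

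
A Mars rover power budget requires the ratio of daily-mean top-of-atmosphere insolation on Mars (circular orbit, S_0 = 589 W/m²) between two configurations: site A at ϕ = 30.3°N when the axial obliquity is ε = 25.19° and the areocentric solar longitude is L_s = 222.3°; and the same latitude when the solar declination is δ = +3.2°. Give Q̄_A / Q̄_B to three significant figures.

— Configuration A (ϕ=+30.3°):
sin δ = sin 25.19° × sin 222.3° = -0.28645, so δ = -16.645°.
cos h₀ = −tan(+30.3°) tan(-16.645°) = 0.1747, h₀ = 1.3952 rad.
Bracket: h₀ sin ϕ sin δ + cos ϕ cos δ sin h₀ = 1.3952×0.50453×-0.28645 + 0.86340×0.95810×0.98462 = -0.201638 + 0.814501 = 0.612863.
Q̄ = (S_0/π) × [bracket] = (589/π) × 0.612863 = 114.90 W/m².
— Configuration B (ϕ=+30.3°):
cos h₀ = −tan(+30.3°) tan(+3.200°) = -0.0327, h₀ = 1.6035 rad.
Bracket: h₀ sin ϕ sin δ + cos ϕ cos δ sin h₀ = 1.6035×0.50453×0.05582 + 0.86340×0.99844×0.99947 = 0.045159 + 0.861596 = 0.906755.
Q̄ = (S_0/π) × [bracket] = (589/π) × 0.906755 = 170.00 W/m².
Ratio Q̄_A / Q̄_B = 114.90 / 170.00 = 0.6759.

Q̄_A / Q̄_B ≈ 0.676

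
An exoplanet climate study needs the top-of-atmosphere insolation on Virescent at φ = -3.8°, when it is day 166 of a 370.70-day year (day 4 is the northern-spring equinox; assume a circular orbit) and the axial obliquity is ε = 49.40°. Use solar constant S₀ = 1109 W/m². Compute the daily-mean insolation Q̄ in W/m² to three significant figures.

Solar longitude: λ_s = 360° × (166 − 4)/370.70 = 157.324°.
sin δ = sin 49.40° × sin 157.324° = 0.29271, so δ = +17.021°.
cos H₀ = −tan(-3.8°) tan(+17.021°) = 0.0203, H₀ = 1.5505 rad.
Bracket: H₀ sin φ sin δ + cos φ cos δ sin H₀ = 1.5505×-0.06627×0.29271 + 0.99780×0.95620×0.99979 = -0.030076 + 0.953896 = 0.923820.
Q̄ = (S₀/π) × [bracket] = (1109/π) × 0.923820 = 326.1 W/m².

Q̄ ≈ 326 W/m²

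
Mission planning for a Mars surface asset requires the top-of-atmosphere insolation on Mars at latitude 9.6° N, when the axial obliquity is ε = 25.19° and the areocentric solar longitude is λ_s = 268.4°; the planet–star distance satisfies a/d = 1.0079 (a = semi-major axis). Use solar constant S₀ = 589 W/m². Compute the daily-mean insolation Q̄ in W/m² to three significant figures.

sin δ = sin 25.19° × sin 268.4° = -0.42546, so δ = -25.179°.
cos H₀ = −tan(+9.6°) tan(-25.179°) = 0.0795, H₀ = 1.4912 rad.
Bracket: H₀ sin φ sin δ + cos φ cos δ sin H₀ = 1.4912×0.16677×-0.42546 + 0.98600×0.90498×0.99683 = -0.105807 + 0.889482 = 0.783675.
Inverse-square distance factor (a/d)² = 1.0079² = 1.015862.
Q̄ = (S₀/π) × 1.015862 × [bracket] = (589/π) × 1.015862 × 0.783675 = 149.3 W/m².

Q̄ ≈ 149 W/m²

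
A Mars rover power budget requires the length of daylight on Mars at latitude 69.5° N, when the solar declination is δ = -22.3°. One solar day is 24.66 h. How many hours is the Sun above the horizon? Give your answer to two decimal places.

cos H₀ = −tan φ · tan δ = 1.0969 ≥ 1, so the Sun never rises (polar night) and H₀ = 0.
Daylight = 2H₀/(2π) × 24.66 h = (0.0000/π) × 24.66 = 0.00 h.

0.00 h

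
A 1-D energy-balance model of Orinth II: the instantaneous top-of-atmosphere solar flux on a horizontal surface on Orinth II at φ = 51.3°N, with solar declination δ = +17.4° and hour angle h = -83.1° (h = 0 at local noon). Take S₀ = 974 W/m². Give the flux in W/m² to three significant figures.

297 W/m²

cos θ_z = sin φ sin δ + cos φ cos δ cos h = 0.233381 + 0.071677 = 0.305058.
Flux = S₀ · cos θ_z = 974 × 0.305058 = 297.1 W/m².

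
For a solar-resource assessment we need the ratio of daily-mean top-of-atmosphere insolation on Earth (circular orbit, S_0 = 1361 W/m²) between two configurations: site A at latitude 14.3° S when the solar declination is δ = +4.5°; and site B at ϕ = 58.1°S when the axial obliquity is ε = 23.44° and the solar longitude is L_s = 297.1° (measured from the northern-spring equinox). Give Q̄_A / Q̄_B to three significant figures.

— Configuration A (ϕ=-14.3°):
cos h₀ = −tan(-14.3°) tan(+4.500°) = 0.0201, h₀ = 1.5507 rad.
Bracket: h₀ sin ϕ sin δ + cos ϕ cos δ sin h₀ = 1.5507×-0.24700×0.07846 + 0.96902×0.99692×0.99980 = -0.030052 + 0.965842 = 0.935790.
Q̄ = (S_0/π) × [bracket] = (1361/π) × 0.935790 = 405.40 W/m².
— Configuration B (ϕ=-58.1°):
Solar declination: sin δ = sin ε · sin L_s = sin 23.44° × sin 297.1° = -0.35412, so δ = -20.739°.
cos h₀ = −tan(-58.1°) tan(-20.739°) = -0.6083, h₀ = 2.2248 rad.
Bracket: h₀ sin ϕ sin δ + cos ϕ cos δ sin h₀ = 2.2248×-0.84897×-0.35412 + 0.52844×0.93520×0.79368 = 0.668858 + 0.392234 = 1.061092.
Q̄ = (S_0/π) × [bracket] = (1361/π) × 1.061092 = 459.69 W/m².
Ratio Q̄_A / Q̄_B = 405.40 / 459.69 = 0.8819.

Q̄_A / Q̄_B ≈ 0.882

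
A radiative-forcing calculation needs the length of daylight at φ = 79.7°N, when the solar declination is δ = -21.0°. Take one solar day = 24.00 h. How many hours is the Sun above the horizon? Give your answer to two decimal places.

0.00 h

cos H₀ = −tan φ · tan δ = 2.1123 ≥ 1, so the Sun never rises (polar night) and H₀ = 0.
Daylight = 2H₀/(2π) × 24.00 h = (0.0000/π) × 24.00 = 0.00 h.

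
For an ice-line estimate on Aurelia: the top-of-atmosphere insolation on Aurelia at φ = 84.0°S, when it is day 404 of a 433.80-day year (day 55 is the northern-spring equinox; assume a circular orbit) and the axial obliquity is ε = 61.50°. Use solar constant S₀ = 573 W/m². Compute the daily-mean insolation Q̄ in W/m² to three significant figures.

Solar longitude: λ_s = 360° × (404 − 55)/433.80 = 289.627°.
sin δ = sin 61.50° × sin 289.627° = -0.82776, so δ = -55.869°.
cos H₀ = −tan(-84.0°) tan(-55.869°) = -14.0364 ≤ −1 ⇒ polar day, H₀ = π.
Bracket: H₀ sin φ sin δ + cos φ cos δ sin H₀ = 3.1416×-0.99452×-0.82776 + 0.10453×0.56108×0.00000 = 2.586240 + 0.000000 = 2.586240.
Q̄ = (S₀/π) × [bracket] = (573/π) × 2.586240 = 471.7 W/m².

Q̄ ≈ 472 W/m²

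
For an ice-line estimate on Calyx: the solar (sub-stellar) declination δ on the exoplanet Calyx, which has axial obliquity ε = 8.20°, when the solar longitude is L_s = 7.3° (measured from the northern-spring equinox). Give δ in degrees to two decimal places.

δ = +1.04°

sin δ = sin ε · sin L_s = sin 8.20° × sin 7.3° = 0.018123.
δ = arcsin(0.018123) = +1.04°.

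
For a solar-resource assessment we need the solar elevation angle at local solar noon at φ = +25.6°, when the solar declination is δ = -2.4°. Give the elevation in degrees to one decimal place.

62.0°

At local noon the hour angle is zero, so the zenith angle equals |φ − δ| = |+25.6° − (-2.400°)| = 28.000°.
Elevation = 90° − 28.000° = 62.0°.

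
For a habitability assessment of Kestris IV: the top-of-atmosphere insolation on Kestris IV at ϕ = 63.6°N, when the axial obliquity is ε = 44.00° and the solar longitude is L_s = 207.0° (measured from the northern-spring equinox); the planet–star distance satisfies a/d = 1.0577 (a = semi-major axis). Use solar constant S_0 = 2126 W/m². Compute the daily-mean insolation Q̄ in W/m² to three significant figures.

Q̄ ≈ 58.2 W/m²

Solar declination: sin δ = sin ε · sin L_s = sin 44.00° × sin 207.0° = -0.31537, so δ = -18.383°.
cos h₀ = −tan(+63.6°) tan(-18.383°) = 0.6695, h₀ = 0.8373 rad.
Bracket: h₀ sin ϕ sin δ + cos ϕ cos δ sin h₀ = 0.8373×0.89571×-0.31537 + 0.44464×0.94897×0.74284 = -0.236521 + 0.313441 = 0.076920.
Inverse-square distance factor (a/d)² = 1.0577² = 1.118729.
Q̄ = (S_0/π) × 1.118729 × [bracket] = (2126/π) × 1.118729 × 0.076920 = 58.23 W/m².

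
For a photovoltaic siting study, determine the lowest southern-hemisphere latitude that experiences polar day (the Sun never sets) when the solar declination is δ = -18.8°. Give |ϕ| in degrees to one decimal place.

Polar day requires cos h₀ = −tan ϕ tan δ ≤ −1, i.e. tan ϕ tan δ ≥ 1.
The boundary is |tan ϕ| · |tan δ| = 1, so |ϕ| = 90° − |δ| = 90° − 18.8° = 71.2° in the southern hemisphere.

|ϕ| = 71.2°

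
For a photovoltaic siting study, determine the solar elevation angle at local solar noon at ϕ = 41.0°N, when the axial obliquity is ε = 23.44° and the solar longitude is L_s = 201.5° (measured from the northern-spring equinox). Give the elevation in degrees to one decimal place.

Solar declination: sin δ = sin ε · sin L_s = sin 23.44° × sin 201.5° = -0.14579, so δ = -8.383°.
At local noon the hour angle is zero, so the zenith angle equals |ϕ − δ| = |+41.0° − (-8.383°)| = 49.383°.
Elevation = 90° − 49.383° = 40.6°.

40.6°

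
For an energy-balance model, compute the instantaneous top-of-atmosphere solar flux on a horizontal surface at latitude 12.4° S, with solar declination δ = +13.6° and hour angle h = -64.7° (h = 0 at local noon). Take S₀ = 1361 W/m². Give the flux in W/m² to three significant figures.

cos θ_z = sin φ sin δ + cos φ cos δ cos h = -0.050493 + 0.405685 = 0.355192.
Flux = S₀ · cos θ_z = 1361 × 0.355192 = 483.4 W/m².

483 W/m²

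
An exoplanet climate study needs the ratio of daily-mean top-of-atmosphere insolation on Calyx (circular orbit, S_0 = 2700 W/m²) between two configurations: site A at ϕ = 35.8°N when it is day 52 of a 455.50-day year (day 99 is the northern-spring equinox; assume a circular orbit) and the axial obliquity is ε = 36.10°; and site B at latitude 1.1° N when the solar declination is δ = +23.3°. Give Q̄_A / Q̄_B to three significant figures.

Q̄_A / Q̄_B ≈ 0.494

— Configuration A (ϕ=+35.8°):
Solar longitude: L_s = 360° × (52 − 99)/455.50 = -37.146°, i.e. -37.146° + 360° = 322.854°.
sin δ = sin 36.10° × sin 322.854° = -0.35579, so δ = -20.842°.
cos h₀ = −tan(+35.8°) tan(-20.842°) = 0.2746, h₀ = 1.2927 rad.
Bracket: h₀ sin ϕ sin δ + cos ϕ cos δ sin h₀ = 1.2927×0.58496×-0.35579 + 0.81106×0.93457×0.96157 = -0.269040 + 0.728863 = 0.459823.
Q̄ = (S_0/π) × [bracket] = (2700/π) × 0.459823 = 395.19 W/m².
— Configuration B (ϕ=+1.1°):
cos h₀ = −tan(+1.1°) tan(+23.300°) = -0.0083, h₀ = 1.5791 rad.
Bracket: h₀ sin ϕ sin δ + cos ϕ cos δ sin h₀ = 1.5791×0.01920×0.39555 + 0.99982×0.91845×0.99997 = 0.011993 + 0.918257 = 0.930250.
Q̄ = (S_0/π) × [bracket] = (2700/π) × 0.930250 = 799.49 W/m².
Ratio Q̄_A / Q̄_B = 395.19 / 799.49 = 0.4943.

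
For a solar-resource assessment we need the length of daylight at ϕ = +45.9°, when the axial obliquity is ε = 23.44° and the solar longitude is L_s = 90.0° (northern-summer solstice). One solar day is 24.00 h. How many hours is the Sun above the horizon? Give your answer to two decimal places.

15.54 h

Solar declination: sin δ = sin ε · sin L_s = sin 23.44° × sin 90.0° = 0.39779, so δ = +23.440°.
cos h₀ = −tan ϕ · tan δ = −tan(+45.9°) × tan(+23.440°) = -0.4474, so h₀ = 2.0347 rad = 116.58°.
Daylight = 2h₀/(2π) × 24.00 h = (2.0347/π) × 24.00 = 15.54 h.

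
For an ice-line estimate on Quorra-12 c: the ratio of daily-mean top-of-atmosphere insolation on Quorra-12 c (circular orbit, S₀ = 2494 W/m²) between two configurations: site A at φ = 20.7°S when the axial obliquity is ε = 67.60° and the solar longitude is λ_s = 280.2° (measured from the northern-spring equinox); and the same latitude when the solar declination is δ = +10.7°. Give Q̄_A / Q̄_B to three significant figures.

— Configuration A (φ=-20.7°):
Solar declination: sin δ = sin ε · sin λ_s = sin 67.60° × sin 280.2° = -0.90993, so δ = -65.496°.
cos H₀ = −tan(-20.7°) tan(-65.496°) = -0.8290, H₀ = 2.5481 rad.
Bracket: H₀ sin φ sin δ + cos φ cos δ sin H₀ = 2.5481×-0.35347×-0.90993 + 0.93544×0.41475×0.55923 = 0.819553 + 0.216967 = 1.036520.
Q̄ = (S₀/π) × [bracket] = (2494/π) × 1.036520 = 822.86 W/m².
— Configuration B (φ=-20.7°):
cos H₀ = −tan(-20.7°) tan(+10.700°) = 0.0714, H₀ = 1.4993 rad.
Bracket: H₀ sin φ sin δ + cos φ cos δ sin H₀ = 1.4993×-0.35347×0.18567 + 0.93544×0.98261×0.99745 = -0.098397 + 0.916829 = 0.818432.
Q̄ = (S₀/π) × [bracket] = (2494/π) × 0.818432 = 649.72 W/m².
Ratio Q̄_A / Q̄_B = 822.86 / 649.72 = 1.266.

Q̄_A / Q̄_B ≈ 1.27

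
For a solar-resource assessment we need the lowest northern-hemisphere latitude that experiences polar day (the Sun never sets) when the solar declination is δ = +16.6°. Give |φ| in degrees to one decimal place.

Polar day requires cos H₀ = −tan φ tan δ ≤ −1, i.e. tan φ tan δ ≥ 1.
The boundary is |tan φ| · |tan δ| = 1, so |φ| = 90° − |δ| = 90° − 16.6° = 73.4° in the northern hemisphere.

|φ| = 73.4°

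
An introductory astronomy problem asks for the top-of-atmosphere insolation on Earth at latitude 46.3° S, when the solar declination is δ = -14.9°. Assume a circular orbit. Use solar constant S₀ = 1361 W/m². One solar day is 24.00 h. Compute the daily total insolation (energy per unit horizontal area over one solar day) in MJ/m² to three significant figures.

36.9 MJ/m²

cos H₀ = −tan(-46.3°) tan(-14.900°) = -0.2784, H₀ = 1.8530 rad.
Bracket: H₀ sin φ sin δ + cos φ cos δ sin H₀ = 1.8530×-0.72297×-0.25713 + 0.69088×0.96638×0.96045 = 0.344468 + 0.641247 = 0.985715.
Q̄ = (S₀/π) × [bracket] = (1361/π) × 0.985715 = 427.03 W/m².
Daily total = Q̄ × 24.00 h × 3600 s/h = 427.03 × 24.00 × 3600 / 10⁶ = 36.90 MJ/m².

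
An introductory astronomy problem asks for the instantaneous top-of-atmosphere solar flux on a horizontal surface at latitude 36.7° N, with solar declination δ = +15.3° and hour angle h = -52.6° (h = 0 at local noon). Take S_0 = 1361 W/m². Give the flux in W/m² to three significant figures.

cos θ_z = sin ϕ sin δ + cos ϕ cos δ cos h = 0.157697 + 0.469719 = 0.627416.
Flux = S_0 · cos θ_z = 1361 × 0.627416 = 853.9 W/m².

854 W/m²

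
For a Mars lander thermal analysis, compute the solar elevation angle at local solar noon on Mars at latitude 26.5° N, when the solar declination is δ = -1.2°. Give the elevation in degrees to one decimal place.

At local noon the hour angle is zero, so the zenith angle equals |φ − δ| = |+26.5° − (-1.200°)| = 27.700°.
Elevation = 90° − 27.700° = 62.3°.

62.3°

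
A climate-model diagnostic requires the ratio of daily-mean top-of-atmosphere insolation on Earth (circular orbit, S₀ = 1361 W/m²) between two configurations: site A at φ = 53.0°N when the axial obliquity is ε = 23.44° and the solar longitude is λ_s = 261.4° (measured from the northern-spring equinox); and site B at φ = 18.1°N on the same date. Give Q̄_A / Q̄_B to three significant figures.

— Configuration A (φ=+53.0°):
Solar declination: sin δ = sin ε · sin λ_s = sin 23.44° × sin 261.4° = -0.39332, so δ = -23.161°.
cos H₀ = −tan(+53.0°) tan(-23.161°) = 0.5677, H₀ = 0.9671 rad.
Bracket: H₀ sin φ sin δ + cos φ cos δ sin H₀ = 0.9671×0.79864×-0.39332 + 0.60182×0.91940×0.82323 = -0.303787 + 0.455504 = 0.151717.
Q̄ = (S₀/π) × [bracket] = (1361/π) × 0.151717 = 65.727 W/m².
— Configuration B (φ=+18.1°):
cos H₀ = −tan(+18.1°) tan(-23.161°) = 0.1398, H₀ = 1.4305 rad.
Bracket: H₀ sin φ sin δ + cos φ cos δ sin H₀ = 1.4305×0.31068×-0.39332 + 0.95052×0.91940×0.99018 = -0.174802 + 0.865326 = 0.690524.
Q̄ = (S₀/π) × [bracket] = (1361/π) × 0.690524 = 299.15 W/m².
Ratio Q̄_A / Q̄_B = 65.727 / 299.15 = 0.2197.

Q̄_A / Q̄_B ≈ 0.220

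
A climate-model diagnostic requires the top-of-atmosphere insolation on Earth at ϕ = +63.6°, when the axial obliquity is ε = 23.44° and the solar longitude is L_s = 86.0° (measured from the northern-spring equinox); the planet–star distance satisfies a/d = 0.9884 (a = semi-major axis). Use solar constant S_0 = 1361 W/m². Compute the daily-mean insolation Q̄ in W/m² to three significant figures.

Q̄ ≈ 480 W/m²

Solar declination: sin δ = sin ε · sin L_s = sin 23.44° × sin 86.0° = 0.39682, so δ = +23.380°.
cos h₀ = −tan(+63.6°) tan(+23.380°) = -0.8709, h₀ = 2.6278 rad.
Bracket: h₀ sin ϕ sin δ + cos ϕ cos δ sin h₀ = 2.6278×0.89571×0.39682 + 0.44464×0.91790×0.49148 = 0.934014 + 0.200590 = 1.134604.
Inverse-square distance factor (a/d)² = 0.9884² = 0.976935.
Q̄ = (S_0/π) × 0.976935 × [bracket] = (1361/π) × 0.976935 × 1.134604 = 480.2 W/m².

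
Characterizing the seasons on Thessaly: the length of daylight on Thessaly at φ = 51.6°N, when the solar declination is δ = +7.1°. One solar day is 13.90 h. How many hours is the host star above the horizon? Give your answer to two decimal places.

7.65 h

cos H₀ = −tan φ · tan δ = −tan(+51.6°) × tan(+7.100°) = -0.1572, so H₀ = 1.7286 rad = 99.04°.
Daylight = 2H₀/(2π) × 13.90 h = (1.7286/π) × 13.90 = 7.65 h.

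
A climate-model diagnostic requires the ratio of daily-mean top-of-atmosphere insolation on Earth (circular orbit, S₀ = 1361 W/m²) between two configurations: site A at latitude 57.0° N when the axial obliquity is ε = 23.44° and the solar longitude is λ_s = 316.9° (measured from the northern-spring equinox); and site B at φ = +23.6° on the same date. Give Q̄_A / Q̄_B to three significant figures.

Q̄_A / Q̄_B ≈ 0.302

— Configuration A (φ=+57.0°):
Solar declination: sin δ = sin ε · sin λ_s = sin 23.44° × sin 316.9° = -0.27180, so δ = -15.771°.
cos H₀ = −tan(+57.0°) tan(-15.771°) = 0.4349, H₀ = 1.1209 rad.
Bracket: H₀ sin φ sin δ + cos φ cos δ sin H₀ = 1.1209×0.83867×-0.27180 + 0.54464×0.96235×0.90048 = -0.255510 + 0.471972 = 0.216462.
Q̄ = (S₀/π) × [bracket] = (1361/π) × 0.216462 = 93.776 W/m².
— Configuration B (φ=+23.6°):
cos H₀ = −tan(+23.6°) tan(-15.771°) = 0.1234, H₀ = 1.4471 rad.
Bracket: H₀ sin φ sin δ + cos φ cos δ sin H₀ = 1.4471×0.40035×-0.27180 + 0.91636×0.96235×0.99236 = -0.157466 + 0.875122 = 0.717656.
Q̄ = (S₀/π) × [bracket] = (1361/π) × 0.717656 = 310.90 W/m².
Ratio Q̄_A / Q̄_B = 93.776 / 310.90 = 0.3016.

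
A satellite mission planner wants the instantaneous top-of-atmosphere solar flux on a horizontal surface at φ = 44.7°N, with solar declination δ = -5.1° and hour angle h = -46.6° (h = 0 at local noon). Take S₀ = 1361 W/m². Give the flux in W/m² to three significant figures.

577 W/m²

cos θ_z = sin φ sin δ + cos φ cos δ cos h = -0.062528 + 0.486448 = 0.423920.
Flux = S₀ · cos θ_z = 1361 × 0.423920 = 577.0 W/m².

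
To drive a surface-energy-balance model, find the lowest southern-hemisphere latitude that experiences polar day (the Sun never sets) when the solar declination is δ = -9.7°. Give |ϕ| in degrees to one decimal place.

|ϕ| = 80.3°

Polar day requires cos h₀ = −tan ϕ tan δ ≤ −1, i.e. tan ϕ tan δ ≥ 1.
The boundary is |tan ϕ| · |tan δ| = 1, so |ϕ| = 90° − |δ| = 90° − 9.7° = 80.3° in the southern hemisphere.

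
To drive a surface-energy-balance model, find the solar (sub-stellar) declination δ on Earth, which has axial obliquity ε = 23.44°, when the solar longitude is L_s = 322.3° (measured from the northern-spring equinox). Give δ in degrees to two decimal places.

sin δ = sin ε · sin L_s = sin 23.44° × sin 322.3° = -0.243258.
δ = arcsin(-0.243258) = -14.08°.

δ = -14.08°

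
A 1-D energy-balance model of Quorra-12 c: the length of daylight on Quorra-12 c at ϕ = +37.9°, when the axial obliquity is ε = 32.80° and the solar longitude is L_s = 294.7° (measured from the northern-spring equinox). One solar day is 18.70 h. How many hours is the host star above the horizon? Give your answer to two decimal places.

Solar declination: sin δ = sin ε · sin L_s = sin 32.80° × sin 294.7° = -0.49215, so δ = -29.482°.
cos h₀ = −tan ϕ · tan δ = −tan(+37.9°) × tan(-29.482°) = 0.4401, so h₀ = 1.1151 rad = 63.89°.
Daylight = 2h₀/(2π) × 18.70 h = (1.1151/π) × 18.70 = 6.64 h.

6.64 h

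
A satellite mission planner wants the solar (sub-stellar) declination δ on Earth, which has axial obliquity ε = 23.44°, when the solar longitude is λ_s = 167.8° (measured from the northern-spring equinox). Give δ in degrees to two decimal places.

δ = +4.82°

sin δ = sin ε · sin λ_s = sin 23.44° × sin 167.8° = 0.084063.
δ = arcsin(0.084063) = +4.82°.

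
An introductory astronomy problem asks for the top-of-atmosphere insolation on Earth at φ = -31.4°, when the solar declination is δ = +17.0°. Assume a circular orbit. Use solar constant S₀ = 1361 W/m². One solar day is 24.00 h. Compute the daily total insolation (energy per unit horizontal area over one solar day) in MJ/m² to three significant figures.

22.1 MJ/m²

cos H₀ = −tan(-31.4°) tan(+17.000°) = 0.1866, H₀ = 1.3831 rad.
Bracket: H₀ sin φ sin δ + cos φ cos δ sin H₀ = 1.3831×-0.52101×0.29237 + 0.85355×0.95630×0.98243 = -0.210684 + 0.801908 = 0.591224.
Q̄ = (S₀/π) × [bracket] = (1361/π) × 0.591224 = 256.13 W/m².
Daily total = Q̄ × 24.00 h × 3600 s/h = 256.13 × 24.00 × 3600 / 10⁶ = 22.13 MJ/m².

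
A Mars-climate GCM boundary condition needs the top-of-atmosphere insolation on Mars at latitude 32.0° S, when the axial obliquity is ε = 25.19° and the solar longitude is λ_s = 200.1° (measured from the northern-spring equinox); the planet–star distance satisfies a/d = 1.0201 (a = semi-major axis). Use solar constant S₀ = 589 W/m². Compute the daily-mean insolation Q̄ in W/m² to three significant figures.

Q̄ ≈ 188 W/m²

Solar declination: sin δ = sin ε · sin λ_s = sin 25.19° × sin 200.1° = -0.14627, so δ = -8.411°.
cos H₀ = −tan(-32.0°) tan(-8.411°) = -0.0924, H₀ = 1.6633 rad.
Bracket: H₀ sin φ sin δ + cos φ cos δ sin H₀ = 1.6633×-0.52992×-0.14627 + 0.84805×0.98924×0.99572 = 0.128925 + 0.835334 = 0.964259.
Inverse-square distance factor (a/d)² = 1.0201² = 1.040604.
Q̄ = (S₀/π) × 1.040604 × [bracket] = (589/π) × 1.040604 × 0.964259 = 188.1 W/m².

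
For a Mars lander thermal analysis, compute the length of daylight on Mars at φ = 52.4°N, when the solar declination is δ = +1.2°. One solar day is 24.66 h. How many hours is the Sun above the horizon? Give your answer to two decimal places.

12.54 h

cos H₀ = −tan φ · tan δ = −tan(+52.4°) × tan(+1.200°) = -0.0272, so H₀ = 1.5980 rad = 91.56°.
Daylight = 2H₀/(2π) × 24.66 h = (1.5980/π) × 24.66 = 12.54 h.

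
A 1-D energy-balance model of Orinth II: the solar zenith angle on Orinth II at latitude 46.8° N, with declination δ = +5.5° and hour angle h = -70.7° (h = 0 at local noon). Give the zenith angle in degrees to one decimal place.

θ_z = 72.8°

cos θ_z = sin φ sin δ + cos φ cos δ cos h = 0.069869 + 0.225211 = 0.295080.
θ_z = arccos(0.295080) = 72.8°.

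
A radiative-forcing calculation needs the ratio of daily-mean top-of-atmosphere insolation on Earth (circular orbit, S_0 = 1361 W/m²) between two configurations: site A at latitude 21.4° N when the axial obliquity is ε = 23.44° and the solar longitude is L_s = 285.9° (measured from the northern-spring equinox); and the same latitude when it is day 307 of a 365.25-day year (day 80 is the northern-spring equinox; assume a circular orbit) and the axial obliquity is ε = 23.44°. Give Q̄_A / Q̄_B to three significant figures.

— Configuration A (ϕ=+21.4°):
Solar declination: sin δ = sin ε · sin L_s = sin 23.44° × sin 285.9° = -0.38257, so δ = -22.493°.
cos h₀ = −tan(+21.4°) tan(-22.493°) = 0.1623, h₀ = 1.4078 rad.
Bracket: h₀ sin ϕ sin δ + cos ϕ cos δ sin h₀ = 1.4078×0.36488×-0.38257 + 0.93106×0.92393×0.98675 = -0.196518 + 0.848836 = 0.652318.
Q̄ = (S_0/π) × [bracket] = (1361/π) × 0.652318 = 282.60 W/m².
— Configuration B (ϕ=+21.4°):
Solar longitude: L_s = 360° × (307 − 80)/365.25 = 223.737°.
sin δ = sin 23.44° × sin 223.737° = -0.27501, so δ = -15.963°.
cos h₀ = −tan(+21.4°) tan(-15.963°) = 0.1121, h₀ = 1.4585 rad.
Bracket: h₀ sin ϕ sin δ + cos ϕ cos δ sin h₀ = 1.4585×0.36488×-0.27501 + 0.93106×0.96144×0.99370 = -0.146354 + 0.889519 = 0.743165.
Q̄ = (S_0/π) × [bracket] = (1361/π) × 0.743165 = 321.95 W/m².
Ratio Q̄_A / Q̄_B = 282.60 / 321.95 = 0.8778.

Q̄_A / Q̄_B ≈ 0.878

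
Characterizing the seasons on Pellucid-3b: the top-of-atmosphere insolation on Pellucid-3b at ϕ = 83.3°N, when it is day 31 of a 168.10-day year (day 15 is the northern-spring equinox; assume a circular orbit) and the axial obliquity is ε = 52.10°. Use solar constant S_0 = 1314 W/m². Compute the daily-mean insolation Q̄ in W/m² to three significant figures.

Q̄ ≈ 580 W/m²

Solar longitude: L_s = 360° × (31 − 15)/168.10 = 34.265°.
sin δ = sin 52.10° × sin 34.265° = 0.44427, so δ = +26.377°.
cos h₀ = −tan(+83.3°) tan(+26.377°) = -4.2214 ≤ −1 ⇒ polar day, h₀ = π.
Bracket: h₀ sin ϕ sin δ + cos ϕ cos δ sin h₀ = 3.1416×0.99317×0.44427 + 0.11667×0.89589×0.00000 = 1.386186 + 0.000000 = 1.386186.
Q̄ = (S_0/π) × [bracket] = (1314/π) × 1.386186 = 579.8 W/m².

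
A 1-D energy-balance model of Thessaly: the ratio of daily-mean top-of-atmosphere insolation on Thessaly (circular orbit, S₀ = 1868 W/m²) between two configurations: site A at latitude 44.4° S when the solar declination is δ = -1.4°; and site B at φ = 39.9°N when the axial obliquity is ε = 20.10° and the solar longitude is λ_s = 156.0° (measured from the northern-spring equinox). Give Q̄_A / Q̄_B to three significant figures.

— Configuration A (φ=-44.4°):
cos H₀ = −tan(-44.4°) tan(-1.400°) = -0.0239, H₀ = 1.5947 rad.
Bracket: H₀ sin φ sin δ + cos φ cos δ sin H₀ = 1.5947×-0.69966×-0.02443 + 0.71447×0.99970×0.99971 = 0.027258 + 0.714049 = 0.741307.
Q̄ = (S₀/π) × [bracket] = (1868/π) × 0.741307 = 440.78 W/m².
— Configuration B (φ=+39.9°):
Solar declination: sin δ = sin ε · sin λ_s = sin 20.10° × sin 156.0° = 0.13978, so δ = +8.035°.
cos H₀ = −tan(+39.9°) tan(+8.035°) = -0.1180, H₀ = 1.6891 rad.
Bracket: H₀ sin φ sin δ + cos φ cos δ sin H₀ = 1.6891×0.64145×0.13978 + 0.76717×0.99018×0.99301 = 0.151448 + 0.754327 = 0.905775.
Q̄ = (S₀/π) × [bracket] = (1868/π) × 0.905775 = 538.58 W/m².
Ratio Q̄_A / Q̄_B = 440.78 / 538.58 = 0.8184.

Q̄_A / Q̄_B ≈ 0.818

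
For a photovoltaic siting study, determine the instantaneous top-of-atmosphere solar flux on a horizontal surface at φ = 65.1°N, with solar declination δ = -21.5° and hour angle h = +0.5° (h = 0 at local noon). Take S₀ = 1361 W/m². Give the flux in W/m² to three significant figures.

80.7 W/m²

cos θ_z = sin φ sin δ + cos φ cos δ cos h = -0.332433 + 0.391724 = 0.059291.
Flux = S₀ · cos θ_z = 1361 × 0.059291 = 80.70 W/m².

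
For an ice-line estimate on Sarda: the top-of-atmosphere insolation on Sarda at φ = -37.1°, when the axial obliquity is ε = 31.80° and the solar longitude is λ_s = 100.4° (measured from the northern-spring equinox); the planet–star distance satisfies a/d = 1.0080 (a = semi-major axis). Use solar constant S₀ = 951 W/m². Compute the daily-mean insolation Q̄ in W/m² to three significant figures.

Solar declination: sin δ = sin ε · sin λ_s = sin 31.80° × sin 100.4° = 0.51830, so δ = +31.218°.
cos H₀ = −tan(-37.1°) tan(+31.218°) = 0.4584, H₀ = 1.0947 rad.
Bracket: H₀ sin φ sin δ + cos φ cos δ sin H₀ = 1.0947×-0.60321×0.51830 + 0.79758×0.85520×0.88877 = -0.342251 + 0.606221 = 0.263970.
Inverse-square distance factor (a/d)² = 1.0080² = 1.016064.
Q̄ = (S₀/π) × 1.016064 × [bracket] = (951/π) × 1.016064 × 0.263970 = 81.19 W/m².

Q̄ ≈ 81.2 W/m²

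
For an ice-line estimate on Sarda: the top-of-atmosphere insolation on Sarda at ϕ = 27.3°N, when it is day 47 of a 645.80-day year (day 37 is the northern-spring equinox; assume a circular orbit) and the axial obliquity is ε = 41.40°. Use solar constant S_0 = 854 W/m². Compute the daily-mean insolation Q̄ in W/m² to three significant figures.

Solar longitude: L_s = 360° × (47 − 37)/645.80 = 5.574°.
sin δ = sin 41.40° × sin 5.574° = 0.06424, so δ = +3.683°.
cos h₀ = −tan(+27.3°) tan(+3.683°) = -0.0332, h₀ = 1.6040 rad.
Bracket: h₀ sin ϕ sin δ + cos ϕ cos δ sin h₀ = 1.6040×0.45865×0.06424 + 0.88862×0.99793×0.99945 = 0.047260 + 0.886293 = 0.933553.
Q̄ = (S_0/π) × [bracket] = (854/π) × 0.933553 = 253.8 W/m².

Q̄ ≈ 254 W/m²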